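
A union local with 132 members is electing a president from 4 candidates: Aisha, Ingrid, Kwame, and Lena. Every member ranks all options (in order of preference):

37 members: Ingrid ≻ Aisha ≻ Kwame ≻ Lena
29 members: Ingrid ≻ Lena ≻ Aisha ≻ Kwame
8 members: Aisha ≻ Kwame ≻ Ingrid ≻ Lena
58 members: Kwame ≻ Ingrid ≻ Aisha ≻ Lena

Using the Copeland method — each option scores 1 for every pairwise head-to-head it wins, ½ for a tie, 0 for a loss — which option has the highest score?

Ingrid

Aisha: beats Kwame and Lena; loses to Ingrid → score 2.
Ingrid: beats Aisha and Lena; ties Kwame → score 2.5.
Kwame: beats Lena; ties Ingrid; loses to Aisha → score 1.5.
Lena: loses to Aisha, Ingrid, and Kwame → score 0.
Ingrid has the best pairwise record.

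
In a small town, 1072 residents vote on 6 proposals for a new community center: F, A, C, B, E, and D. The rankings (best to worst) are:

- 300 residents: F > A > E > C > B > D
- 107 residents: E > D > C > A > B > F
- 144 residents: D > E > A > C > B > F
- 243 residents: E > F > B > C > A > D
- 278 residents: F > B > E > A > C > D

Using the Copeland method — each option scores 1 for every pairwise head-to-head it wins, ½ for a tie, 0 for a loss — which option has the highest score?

F

F: beats A, C, B, E, and D → score 5.
A: beats C, B, and D; loses to F and E → score 3.
C: beats B and D; loses to F, A, and E → score 2.
B: beats D; loses to F, A, C, and E → score 1.
E: beats A, C, B, and D; loses to F → score 4.
D: loses to F, A, C, B, and E → score 0.
F has the best pairwise record.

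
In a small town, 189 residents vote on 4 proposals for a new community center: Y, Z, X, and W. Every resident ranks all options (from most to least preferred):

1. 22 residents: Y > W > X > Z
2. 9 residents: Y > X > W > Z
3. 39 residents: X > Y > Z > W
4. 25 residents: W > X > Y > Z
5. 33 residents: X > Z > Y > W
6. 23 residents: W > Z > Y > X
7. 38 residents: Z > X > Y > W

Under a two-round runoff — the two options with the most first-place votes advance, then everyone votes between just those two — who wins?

Round 1 first-place votes: Y 31, Z 38, X 72, W 48.
X and W advance.
Runoff: X is preferred to W by 119 voters; W by 70.
X wins the runoff.

X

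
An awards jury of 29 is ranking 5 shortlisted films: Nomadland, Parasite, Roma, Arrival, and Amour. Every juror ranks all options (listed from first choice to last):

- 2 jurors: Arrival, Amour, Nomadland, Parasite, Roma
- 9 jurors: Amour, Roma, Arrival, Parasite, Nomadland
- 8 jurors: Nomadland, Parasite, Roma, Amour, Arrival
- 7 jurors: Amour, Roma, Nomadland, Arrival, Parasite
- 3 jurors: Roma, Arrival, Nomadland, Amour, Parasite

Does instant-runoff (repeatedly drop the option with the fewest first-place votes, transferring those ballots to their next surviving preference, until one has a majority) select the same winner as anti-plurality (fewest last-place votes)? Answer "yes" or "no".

Instant-runoff — R1 Nomadland 8, Parasite 0, Roma 3, Arrival 2, Amour 16 (Amour winner). Winner: Amour.
Anti-plurality — last-place votes: Nomadland 9, Parasite 10, Roma 2, Arrival 8, Amour 0. Winner: Amour.
The two methods agree.

yes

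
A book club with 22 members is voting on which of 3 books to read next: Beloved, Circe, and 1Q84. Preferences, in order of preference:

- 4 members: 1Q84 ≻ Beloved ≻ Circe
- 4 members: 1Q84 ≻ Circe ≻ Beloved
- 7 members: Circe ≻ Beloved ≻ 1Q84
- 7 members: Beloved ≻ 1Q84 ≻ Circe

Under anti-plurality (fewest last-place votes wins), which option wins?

Beloved

Last-place votes: Beloved 4, Circe 11, 1Q84 7.
Beloved is ranked last by the fewest voters, so Beloved wins.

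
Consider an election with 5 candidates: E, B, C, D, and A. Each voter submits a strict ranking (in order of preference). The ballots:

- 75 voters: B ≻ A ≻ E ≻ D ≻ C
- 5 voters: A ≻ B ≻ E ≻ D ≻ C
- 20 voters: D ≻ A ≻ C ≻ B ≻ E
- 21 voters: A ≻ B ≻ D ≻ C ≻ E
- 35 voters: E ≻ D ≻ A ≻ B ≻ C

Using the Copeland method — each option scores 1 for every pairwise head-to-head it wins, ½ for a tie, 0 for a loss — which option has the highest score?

A

E: beats C and D; loses to B and A → score 2.
B: beats E, C, and D; loses to A → score 3.
C: loses to E, B, D, and A → score 0.
D: beats C; loses to E, B, and A → score 1.
A: beats E, B, C, and D → score 4.
A has the best pairwise record.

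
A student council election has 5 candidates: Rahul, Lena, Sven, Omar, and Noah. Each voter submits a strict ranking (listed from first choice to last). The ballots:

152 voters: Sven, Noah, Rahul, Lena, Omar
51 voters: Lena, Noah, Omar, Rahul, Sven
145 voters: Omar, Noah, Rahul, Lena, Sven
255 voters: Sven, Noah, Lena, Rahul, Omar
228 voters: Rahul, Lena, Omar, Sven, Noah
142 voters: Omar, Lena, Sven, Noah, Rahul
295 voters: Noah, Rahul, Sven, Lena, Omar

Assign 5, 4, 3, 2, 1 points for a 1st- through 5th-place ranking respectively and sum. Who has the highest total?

Rahul: 152·3 + 51·2 + 145·3 + 255·2 + 228·5 + 142·1 + 295·4 = 3965
Lena: 152·2 + 51·5 + 145·2 + 255·3 + 228·4 + 142·4 + 295·2 = 3684
Sven: 152·5 + 51·1 + 145·1 + 255·5 + 228·2 + 142·3 + 295·3 = 3998
Omar: 152·1 + 51·3 + 145·5 + 255·1 + 228·3 + 142·5 + 295·1 = 2974
Noah: 152·4 + 51·4 + 145·4 + 255·4 + 228·1 + 142·2 + 295·5 = 4399
Noah has the highest Borda score (4399).

Noah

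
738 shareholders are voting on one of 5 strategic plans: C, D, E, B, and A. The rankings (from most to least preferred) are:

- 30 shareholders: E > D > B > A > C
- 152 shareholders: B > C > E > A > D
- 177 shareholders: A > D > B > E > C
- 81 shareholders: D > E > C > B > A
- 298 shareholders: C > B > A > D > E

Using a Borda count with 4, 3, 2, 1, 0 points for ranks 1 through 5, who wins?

B

C: 30·0 + 152·3 + 177·0 + 81·2 + 298·4 = 1810
D: 30·3 + 152·0 + 177·3 + 81·4 + 298·1 = 1243
E: 30·4 + 152·2 + 177·1 + 81·3 + 298·0 = 844
B: 30·2 + 152·4 + 177·2 + 81·1 + 298·3 = 1997
A: 30·1 + 152·1 + 177·4 + 81·0 + 298·2 = 1486
B has the highest Borda score (1997).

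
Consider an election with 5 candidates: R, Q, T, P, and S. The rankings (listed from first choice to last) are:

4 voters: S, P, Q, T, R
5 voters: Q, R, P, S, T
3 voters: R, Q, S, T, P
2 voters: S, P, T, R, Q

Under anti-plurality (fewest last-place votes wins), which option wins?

Last-place votes: R 4, Q 2, T 5, P 3, S 0.
S is ranked last by the fewest voters, so S wins.

S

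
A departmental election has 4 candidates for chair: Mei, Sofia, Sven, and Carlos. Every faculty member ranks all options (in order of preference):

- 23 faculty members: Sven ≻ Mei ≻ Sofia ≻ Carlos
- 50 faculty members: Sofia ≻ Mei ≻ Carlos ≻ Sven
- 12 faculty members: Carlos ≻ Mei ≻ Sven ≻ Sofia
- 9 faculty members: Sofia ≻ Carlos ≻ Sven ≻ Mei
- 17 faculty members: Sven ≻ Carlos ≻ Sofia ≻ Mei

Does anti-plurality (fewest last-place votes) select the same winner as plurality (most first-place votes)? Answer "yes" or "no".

Anti-plurality — last-place votes: Mei 26, Sofia 12, Sven 50, Carlos 23. Winner: Sofia.
Plurality — first-place votes: Mei 0, Sofia 59, Sven 40, Carlos 12. Winner: Sofia.
The two methods agree.

yes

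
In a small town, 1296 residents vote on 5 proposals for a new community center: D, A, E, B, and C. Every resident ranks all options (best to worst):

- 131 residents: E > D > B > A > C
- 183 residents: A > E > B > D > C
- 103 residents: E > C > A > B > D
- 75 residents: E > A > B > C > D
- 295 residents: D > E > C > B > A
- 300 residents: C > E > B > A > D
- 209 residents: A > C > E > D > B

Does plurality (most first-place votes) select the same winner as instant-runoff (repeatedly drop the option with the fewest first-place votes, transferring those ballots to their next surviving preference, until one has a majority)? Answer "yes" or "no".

no

Plurality — first-place votes: D 295, A 392, E 309, B 0, C 300. Winner: A.
Instant-runoff — R1 D 295, A 392, E 309, B 0, C 300 (B out); R2 D 295, A 392, E 309, C 300 (D out); R3 A 392, E 604, C 300 (C out); R4 A 392, E 904 (E winner). Winner: E.
The two methods disagree.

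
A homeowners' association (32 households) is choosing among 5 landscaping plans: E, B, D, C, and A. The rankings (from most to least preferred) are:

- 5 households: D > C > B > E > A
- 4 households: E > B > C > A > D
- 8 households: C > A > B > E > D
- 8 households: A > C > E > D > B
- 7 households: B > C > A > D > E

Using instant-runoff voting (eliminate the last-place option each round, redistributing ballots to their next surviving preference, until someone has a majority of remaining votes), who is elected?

Round 1: E 4, B 7, D 5, C 8, A 8. Eliminate E.
Round 2: B 11, D 5, C 8, A 8. Eliminate D.
Round 3: B 11, C 13, A 8. Eliminate A.
Round 4: B 11, C 21. C has a majority.

C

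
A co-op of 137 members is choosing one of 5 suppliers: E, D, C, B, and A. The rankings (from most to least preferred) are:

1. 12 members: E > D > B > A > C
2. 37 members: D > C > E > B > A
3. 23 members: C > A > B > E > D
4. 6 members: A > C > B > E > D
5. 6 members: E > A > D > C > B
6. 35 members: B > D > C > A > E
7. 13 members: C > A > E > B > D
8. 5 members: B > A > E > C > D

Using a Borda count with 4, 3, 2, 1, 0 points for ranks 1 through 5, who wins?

C

E: 12·4 + 37·2 + 23·1 + 6·1 + 6·4 + 35·0 + 13·2 + 5·2 = 211
D: 12·3 + 37·4 + 23·0 + 6·0 + 6·2 + 35·3 + 13·0 + 5·0 = 301
C: 12·0 + 37·3 + 23·4 + 6·3 + 6·1 + 35·2 + 13·4 + 5·1 = 354
B: 12·2 + 37·1 + 23·2 + 6·2 + 6·0 + 35·4 + 13·1 + 5·4 = 292
A: 12·1 + 37·0 + 23·3 + 6·4 + 6·3 + 35·1 + 13·3 + 5·3 = 212
C has the highest Borda score (354).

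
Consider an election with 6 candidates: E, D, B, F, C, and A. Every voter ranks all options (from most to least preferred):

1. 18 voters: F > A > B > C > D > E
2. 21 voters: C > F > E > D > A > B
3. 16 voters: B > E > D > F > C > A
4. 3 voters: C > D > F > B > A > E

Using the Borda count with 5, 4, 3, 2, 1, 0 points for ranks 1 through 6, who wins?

F

E: 18·0 + 21·3 + 16·4 + 3·0 = 127
D: 18·1 + 21·2 + 16·3 + 3·4 = 120
B: 18·3 + 21·0 + 16·5 + 3·2 = 140
F: 18·5 + 21·4 + 16·2 + 3·3 = 215
C: 18·2 + 21·5 + 16·1 + 3·5 = 172
A: 18·4 + 21·1 + 16·0 + 3·1 = 96
F has the highest Borda score (215).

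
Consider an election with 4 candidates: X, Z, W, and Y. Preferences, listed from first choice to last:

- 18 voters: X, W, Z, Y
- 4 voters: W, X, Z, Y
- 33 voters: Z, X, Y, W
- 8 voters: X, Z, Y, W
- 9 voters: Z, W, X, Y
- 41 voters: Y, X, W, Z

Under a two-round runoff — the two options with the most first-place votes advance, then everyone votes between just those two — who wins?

Z

Round 1 first-place votes: X 26, Z 42, W 4, Y 41.
Z and Y advance.
Runoff: Z is preferred to Y by 72 voters; Y by 41.
Z wins the runoff.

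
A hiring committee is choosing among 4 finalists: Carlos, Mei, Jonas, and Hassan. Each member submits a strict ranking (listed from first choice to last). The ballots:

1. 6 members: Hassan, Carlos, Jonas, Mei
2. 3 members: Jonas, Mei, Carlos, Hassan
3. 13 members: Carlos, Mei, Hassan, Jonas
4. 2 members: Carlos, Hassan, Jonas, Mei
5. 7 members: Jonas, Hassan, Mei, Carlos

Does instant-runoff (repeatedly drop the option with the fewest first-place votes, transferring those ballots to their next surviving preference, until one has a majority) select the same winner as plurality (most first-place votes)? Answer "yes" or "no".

yes

Instant-runoff — R1 Carlos 15, Mei 0, Jonas 10, Hassan 6 (Mei out); R2 Carlos 15, Jonas 10, Hassan 6 (Hassan out); R3 Carlos 21, Jonas 10 (Carlos winner). Winner: Carlos.
Plurality — first-place votes: Carlos 15, Mei 0, Jonas 10, Hassan 6. Winner: Carlos.
The two methods agree.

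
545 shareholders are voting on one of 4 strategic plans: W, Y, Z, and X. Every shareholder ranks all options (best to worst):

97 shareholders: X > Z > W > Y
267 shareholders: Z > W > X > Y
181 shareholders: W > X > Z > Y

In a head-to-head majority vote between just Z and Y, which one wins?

Voters preferring Z to Y: 545; preferring Y to Z: 0.
Z wins the head-to-head.

Z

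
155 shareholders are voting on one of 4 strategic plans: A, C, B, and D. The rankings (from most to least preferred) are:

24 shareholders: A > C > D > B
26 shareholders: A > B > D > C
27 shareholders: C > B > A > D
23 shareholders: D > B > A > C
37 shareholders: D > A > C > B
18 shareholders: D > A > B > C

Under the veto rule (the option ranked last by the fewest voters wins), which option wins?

A

Last-place votes: A 0, C 67, B 61, D 27.
A is ranked last by the fewest voters, so A wins.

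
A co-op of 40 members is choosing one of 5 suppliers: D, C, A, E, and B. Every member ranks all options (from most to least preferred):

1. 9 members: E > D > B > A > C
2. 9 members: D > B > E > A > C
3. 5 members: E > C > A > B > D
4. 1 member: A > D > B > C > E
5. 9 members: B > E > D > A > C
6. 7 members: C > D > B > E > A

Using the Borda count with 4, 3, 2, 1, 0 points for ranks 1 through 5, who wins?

D: 9·3 + 9·4 + 5·0 + 1·3 + 9·2 + 7·3 = 105
C: 9·0 + 9·0 + 5·3 + 1·1 + 9·0 + 7·4 = 44
A: 9·1 + 9·1 + 5·2 + 1·4 + 9·1 + 7·0 = 41
E: 9·4 + 9·2 + 5·4 + 1·0 + 9·3 + 7·1 = 108
B: 9·2 + 9·3 + 5·1 + 1·2 + 9·4 + 7·2 = 102
E has the highest Borda score (108).

E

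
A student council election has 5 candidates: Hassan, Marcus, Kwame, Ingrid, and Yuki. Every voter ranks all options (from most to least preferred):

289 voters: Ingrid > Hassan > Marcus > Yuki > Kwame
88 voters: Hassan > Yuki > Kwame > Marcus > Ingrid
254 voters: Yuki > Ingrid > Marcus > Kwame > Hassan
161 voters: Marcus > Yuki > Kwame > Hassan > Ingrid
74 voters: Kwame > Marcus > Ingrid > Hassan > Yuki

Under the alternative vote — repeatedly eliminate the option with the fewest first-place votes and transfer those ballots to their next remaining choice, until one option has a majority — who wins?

Round 1: Hassan 88, Marcus 161, Kwame 74, Ingrid 289, Yuki 254. Eliminate Kwame.
Round 2: Hassan 88, Marcus 235, Ingrid 289, Yuki 254. Eliminate Hassan.
Round 3: Marcus 235, Ingrid 289, Yuki 342. Eliminate Marcus.
Round 4: Ingrid 363, Yuki 503. Yuki has a majority.

Yuki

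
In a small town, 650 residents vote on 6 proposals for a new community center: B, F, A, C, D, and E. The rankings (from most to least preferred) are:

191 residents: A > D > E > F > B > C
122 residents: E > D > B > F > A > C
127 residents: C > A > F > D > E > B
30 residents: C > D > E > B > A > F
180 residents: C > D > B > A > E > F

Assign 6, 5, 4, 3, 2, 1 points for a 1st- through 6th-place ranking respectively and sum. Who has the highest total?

D

B: 191·2 + 122·4 + 127·1 + 30·3 + 180·4 = 1807
F: 191·3 + 122·3 + 127·4 + 30·1 + 180·1 = 1657
A: 191·6 + 122·2 + 127·5 + 30·2 + 180·3 = 2625
C: 191·1 + 122·1 + 127·6 + 30·6 + 180·6 = 2335
D: 191·5 + 122·5 + 127·3 + 30·5 + 180·5 = 2996
E: 191·4 + 122·6 + 127·2 + 30·4 + 180·2 = 2230
D has the highest Borda score (2996).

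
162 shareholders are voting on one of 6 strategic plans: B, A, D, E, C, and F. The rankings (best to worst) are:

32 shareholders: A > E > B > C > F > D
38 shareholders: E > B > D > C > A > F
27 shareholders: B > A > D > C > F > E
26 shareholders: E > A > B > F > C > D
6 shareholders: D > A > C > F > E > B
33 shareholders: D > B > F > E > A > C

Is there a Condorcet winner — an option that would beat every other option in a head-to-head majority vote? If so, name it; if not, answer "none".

E vs B: 102–60 for E.
E vs A: 97–65 for E.
E vs D: 96–66 for E.
E vs C: 129–33 for E.
E vs F: 96–66 for E.
E beats every other option head-to-head.

E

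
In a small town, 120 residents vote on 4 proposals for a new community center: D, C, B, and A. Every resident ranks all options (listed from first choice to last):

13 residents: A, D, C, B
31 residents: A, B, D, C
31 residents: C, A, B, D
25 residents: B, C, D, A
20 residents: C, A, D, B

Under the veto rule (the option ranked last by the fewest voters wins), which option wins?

A

Last-place votes: D 31, C 31, B 33, A 25.
A is ranked last by the fewest voters, so A wins.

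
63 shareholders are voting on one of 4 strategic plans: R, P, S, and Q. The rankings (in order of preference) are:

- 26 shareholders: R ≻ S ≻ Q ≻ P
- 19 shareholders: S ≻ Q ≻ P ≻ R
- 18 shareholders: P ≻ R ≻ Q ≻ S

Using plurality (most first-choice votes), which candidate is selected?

First-place votes: R 26, P 18, S 19, Q 0.
R has the most first-place votes.

R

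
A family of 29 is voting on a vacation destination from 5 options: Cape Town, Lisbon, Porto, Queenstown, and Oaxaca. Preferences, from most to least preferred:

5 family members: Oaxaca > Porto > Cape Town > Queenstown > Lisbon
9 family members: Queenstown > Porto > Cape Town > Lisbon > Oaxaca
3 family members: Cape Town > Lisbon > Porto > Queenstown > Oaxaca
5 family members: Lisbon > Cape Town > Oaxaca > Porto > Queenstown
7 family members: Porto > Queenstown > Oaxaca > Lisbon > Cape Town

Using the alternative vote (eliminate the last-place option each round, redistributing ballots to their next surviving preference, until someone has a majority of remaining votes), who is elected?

Porto

Round 1: Cape Town 3, Lisbon 5, Porto 7, Queenstown 9, Oaxaca 5. Eliminate Cape Town.
Round 2: Lisbon 8, Porto 7, Queenstown 9, Oaxaca 5. Eliminate Oaxaca.
Round 3: Lisbon 8, Porto 12, Queenstown 9. Eliminate Lisbon.
Round 4: Porto 20, Queenstown 9. Porto has a majority.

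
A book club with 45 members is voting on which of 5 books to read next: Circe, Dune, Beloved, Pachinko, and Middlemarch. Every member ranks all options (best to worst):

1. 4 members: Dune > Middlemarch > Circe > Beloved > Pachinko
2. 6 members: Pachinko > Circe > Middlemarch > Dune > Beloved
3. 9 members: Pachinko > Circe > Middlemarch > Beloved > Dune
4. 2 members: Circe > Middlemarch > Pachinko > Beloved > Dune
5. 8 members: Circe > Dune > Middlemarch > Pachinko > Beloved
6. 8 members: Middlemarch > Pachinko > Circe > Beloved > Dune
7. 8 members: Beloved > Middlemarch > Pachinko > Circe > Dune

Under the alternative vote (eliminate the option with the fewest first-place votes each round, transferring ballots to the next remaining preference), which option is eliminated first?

Round 1: Circe 10, Dune 4, Beloved 8, Pachinko 15, Middlemarch 8. Eliminate Dune.

Dune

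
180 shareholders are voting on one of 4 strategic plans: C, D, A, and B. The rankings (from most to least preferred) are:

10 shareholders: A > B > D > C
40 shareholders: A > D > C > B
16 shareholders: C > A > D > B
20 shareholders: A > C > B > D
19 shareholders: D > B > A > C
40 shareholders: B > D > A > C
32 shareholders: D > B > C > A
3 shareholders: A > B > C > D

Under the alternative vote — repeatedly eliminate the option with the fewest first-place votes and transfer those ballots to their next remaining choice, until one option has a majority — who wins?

D

Round 1: C 16, D 51, A 73, B 40. Eliminate C.
Round 2: D 51, A 89, B 40. Eliminate B.
Round 3: D 91, A 89. D has a majority.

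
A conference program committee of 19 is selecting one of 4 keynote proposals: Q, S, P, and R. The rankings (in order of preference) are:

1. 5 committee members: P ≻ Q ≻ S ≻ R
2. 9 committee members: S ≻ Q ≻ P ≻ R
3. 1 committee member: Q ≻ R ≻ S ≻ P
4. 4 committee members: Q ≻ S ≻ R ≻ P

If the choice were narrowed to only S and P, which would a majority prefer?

Voters preferring S to P: 14; preferring P to S: 5.
S wins the head-to-head.

S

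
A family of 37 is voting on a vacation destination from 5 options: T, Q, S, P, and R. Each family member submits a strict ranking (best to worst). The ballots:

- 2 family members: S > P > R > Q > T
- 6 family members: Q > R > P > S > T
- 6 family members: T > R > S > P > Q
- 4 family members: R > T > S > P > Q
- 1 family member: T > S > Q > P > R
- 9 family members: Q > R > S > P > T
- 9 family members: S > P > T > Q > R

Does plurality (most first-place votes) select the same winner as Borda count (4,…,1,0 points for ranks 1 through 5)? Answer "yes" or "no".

no

Plurality — first-place votes: T 7, Q 15, S 11, P 0, R 4. Winner: Q.
Borda — scores: T 58, Q 73, S 91, P 65, R 83. Winner: S.
The two methods disagree.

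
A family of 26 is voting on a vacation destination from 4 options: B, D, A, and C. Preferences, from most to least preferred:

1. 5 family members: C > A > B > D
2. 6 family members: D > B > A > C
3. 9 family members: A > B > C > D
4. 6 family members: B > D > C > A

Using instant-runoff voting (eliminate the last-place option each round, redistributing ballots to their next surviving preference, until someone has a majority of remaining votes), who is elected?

A

Round 1: B 6, D 6, A 9, C 5. Eliminate C.
Round 2: B 6, D 6, A 14. A has a majority.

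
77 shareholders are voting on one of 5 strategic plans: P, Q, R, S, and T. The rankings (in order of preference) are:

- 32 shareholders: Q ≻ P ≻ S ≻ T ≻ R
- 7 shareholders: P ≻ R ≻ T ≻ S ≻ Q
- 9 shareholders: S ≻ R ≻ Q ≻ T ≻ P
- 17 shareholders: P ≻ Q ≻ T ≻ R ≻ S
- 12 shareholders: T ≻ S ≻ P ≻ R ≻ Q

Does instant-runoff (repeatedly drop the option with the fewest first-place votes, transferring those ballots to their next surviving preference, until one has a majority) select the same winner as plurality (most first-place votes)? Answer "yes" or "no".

Instant-runoff — R1 P 24, Q 32, R 0, S 9, T 12 (R out); R2 P 24, Q 32, S 9, T 12 (S out); R3 P 24, Q 41, T 12 (Q winner). Winner: Q.
Plurality — first-place votes: P 24, Q 32, R 0, S 9, T 12. Winner: Q.
The two methods agree.

yes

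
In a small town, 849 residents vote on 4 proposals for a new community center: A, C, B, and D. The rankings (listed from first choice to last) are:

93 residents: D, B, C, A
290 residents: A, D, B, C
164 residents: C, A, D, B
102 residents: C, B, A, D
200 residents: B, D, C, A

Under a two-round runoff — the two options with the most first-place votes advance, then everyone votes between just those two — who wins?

C

Round 1 first-place votes: A 290, C 266, B 200, D 93.
A and C advance.
Runoff: A is preferred to C by 290 voters; C by 559.
C wins the runoff.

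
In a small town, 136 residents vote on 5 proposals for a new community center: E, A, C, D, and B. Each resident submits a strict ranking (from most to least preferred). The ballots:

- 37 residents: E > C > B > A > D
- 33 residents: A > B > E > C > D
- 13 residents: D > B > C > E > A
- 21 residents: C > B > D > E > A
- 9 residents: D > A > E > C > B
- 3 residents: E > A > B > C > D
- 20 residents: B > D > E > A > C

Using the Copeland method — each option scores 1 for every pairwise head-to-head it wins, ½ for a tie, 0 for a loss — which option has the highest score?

B

E: beats A, C, and D; loses to B → score 3.
A: beats D; loses to E, C, and B → score 1.
C: beats A and D; loses to E and B → score 2.
D: loses to E, A, C, and B → score 0.
B: beats E, A, C, and D → score 4.
B has the best pairwise record.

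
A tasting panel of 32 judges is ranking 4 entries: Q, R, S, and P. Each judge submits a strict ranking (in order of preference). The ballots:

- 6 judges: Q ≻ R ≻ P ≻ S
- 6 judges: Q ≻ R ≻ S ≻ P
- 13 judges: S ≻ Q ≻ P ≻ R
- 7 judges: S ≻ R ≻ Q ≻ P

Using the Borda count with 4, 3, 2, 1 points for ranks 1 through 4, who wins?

Q: 6·4 + 6·4 + 13·3 + 7·2 = 101
R: 6·3 + 6·3 + 13·1 + 7·3 = 70
S: 6·1 + 6·2 + 13·4 + 7·4 = 98
P: 6·2 + 6·1 + 13·2 + 7·1 = 51
Q has the highest Borda score (101).

Q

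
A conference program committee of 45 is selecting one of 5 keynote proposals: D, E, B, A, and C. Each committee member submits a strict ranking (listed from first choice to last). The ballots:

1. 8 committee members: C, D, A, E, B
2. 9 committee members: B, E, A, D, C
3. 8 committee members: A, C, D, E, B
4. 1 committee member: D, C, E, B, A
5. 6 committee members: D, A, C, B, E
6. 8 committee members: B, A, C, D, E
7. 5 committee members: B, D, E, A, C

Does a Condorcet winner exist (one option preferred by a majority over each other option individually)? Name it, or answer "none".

Checking pairwise contests:
A beats D 25–20.
D beats E 36–9.
D beats B 23–22.
B beats A 23–22.
A beats C 36–9.
Every option loses at least one head-to-head, so there is no Condorcet winner.

none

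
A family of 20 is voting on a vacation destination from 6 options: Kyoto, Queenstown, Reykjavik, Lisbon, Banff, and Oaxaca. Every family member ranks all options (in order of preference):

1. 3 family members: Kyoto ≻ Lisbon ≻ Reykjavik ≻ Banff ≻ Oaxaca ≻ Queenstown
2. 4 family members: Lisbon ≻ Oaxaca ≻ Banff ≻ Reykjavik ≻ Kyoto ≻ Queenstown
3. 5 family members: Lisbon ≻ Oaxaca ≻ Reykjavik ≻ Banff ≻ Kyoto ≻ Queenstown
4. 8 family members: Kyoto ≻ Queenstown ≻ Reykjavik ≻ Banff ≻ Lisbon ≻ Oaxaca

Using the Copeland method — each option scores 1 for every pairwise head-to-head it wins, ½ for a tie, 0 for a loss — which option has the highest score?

Kyoto

Kyoto: beats Queenstown, Reykjavik, Lisbon, Banff, and Oaxaca → score 5.
Queenstown: loses to Kyoto, Reykjavik, Lisbon, Banff, and Oaxaca → score 0.
Reykjavik: beats Queenstown, Banff, and Oaxaca; loses to Kyoto and Lisbon → score 3.
Lisbon: beats Queenstown, Reykjavik, Banff, and Oaxaca; loses to Kyoto → score 4.
Banff: beats Queenstown and Oaxaca; loses to Kyoto, Reykjavik, and Lisbon → score 2.
Oaxaca: beats Queenstown; loses to Kyoto, Reykjavik, Lisbon, and Banff → score 1.
Kyoto has the best pairwise record.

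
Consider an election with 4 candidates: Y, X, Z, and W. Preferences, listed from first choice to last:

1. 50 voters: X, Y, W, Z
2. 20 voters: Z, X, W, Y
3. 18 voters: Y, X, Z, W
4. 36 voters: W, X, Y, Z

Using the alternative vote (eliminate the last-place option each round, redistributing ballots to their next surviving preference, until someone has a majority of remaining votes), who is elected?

Round 1: Y 18, X 50, Z 20, W 36. Eliminate Y.
Round 2: X 68, Z 20, W 36. X has a majority.

X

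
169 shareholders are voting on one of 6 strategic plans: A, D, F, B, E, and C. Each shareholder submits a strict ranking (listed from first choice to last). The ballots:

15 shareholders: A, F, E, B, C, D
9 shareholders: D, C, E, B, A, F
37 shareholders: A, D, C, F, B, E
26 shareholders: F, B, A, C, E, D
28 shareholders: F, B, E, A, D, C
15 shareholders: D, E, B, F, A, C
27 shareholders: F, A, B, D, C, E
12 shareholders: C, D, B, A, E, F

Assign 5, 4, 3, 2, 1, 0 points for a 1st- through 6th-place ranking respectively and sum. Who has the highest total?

A: 15·5 + 9·1 + 37·5 + 26·3 + 28·2 + 15·1 + 27·4 + 12·2 = 550
D: 15·0 + 9·5 + 37·4 + 26·0 + 28·1 + 15·5 + 27·2 + 12·4 = 398
F: 15·4 + 9·0 + 37·2 + 26·5 + 28·5 + 15·2 + 27·5 + 12·0 = 569
B: 15·2 + 9·2 + 37·1 + 26·4 + 28·4 + 15·3 + 27·3 + 12·3 = 463
E: 15·3 + 9·3 + 37·0 + 26·1 + 28·3 + 15·4 + 27·0 + 12·1 = 254
C: 15·1 + 9·4 + 37·3 + 26·2 + 28·0 + 15·0 + 27·1 + 12·5 = 301
F has the highest Borda score (569).

F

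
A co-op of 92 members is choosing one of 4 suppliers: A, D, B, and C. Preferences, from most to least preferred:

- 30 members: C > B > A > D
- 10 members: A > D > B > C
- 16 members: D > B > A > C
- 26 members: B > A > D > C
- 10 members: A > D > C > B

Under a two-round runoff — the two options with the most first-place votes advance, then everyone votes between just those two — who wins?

Round 1 first-place votes: A 20, D 16, B 26, C 30.
C and B advance.
Runoff: C is preferred to B by 40 voters; B by 52.
B wins the runoff.

B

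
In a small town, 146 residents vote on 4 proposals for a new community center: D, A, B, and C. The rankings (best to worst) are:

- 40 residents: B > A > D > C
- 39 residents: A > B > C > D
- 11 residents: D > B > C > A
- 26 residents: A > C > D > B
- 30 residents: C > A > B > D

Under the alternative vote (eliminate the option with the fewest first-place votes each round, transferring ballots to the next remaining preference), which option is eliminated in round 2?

C

Round 1: D 11, A 65, B 40, C 30. Eliminate D.
Round 2: A 65, B 51, C 30. Eliminate C.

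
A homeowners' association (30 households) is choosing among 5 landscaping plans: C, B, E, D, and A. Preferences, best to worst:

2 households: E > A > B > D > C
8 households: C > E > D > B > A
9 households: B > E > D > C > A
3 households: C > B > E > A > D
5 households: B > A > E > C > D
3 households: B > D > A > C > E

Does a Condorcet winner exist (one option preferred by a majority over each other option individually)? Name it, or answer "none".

B

B vs C: 19–11 for B.
B vs E: 20–10 for B.
B vs D: 22–8 for B.
B vs A: 28–2 for B.
B beats every other option head-to-head.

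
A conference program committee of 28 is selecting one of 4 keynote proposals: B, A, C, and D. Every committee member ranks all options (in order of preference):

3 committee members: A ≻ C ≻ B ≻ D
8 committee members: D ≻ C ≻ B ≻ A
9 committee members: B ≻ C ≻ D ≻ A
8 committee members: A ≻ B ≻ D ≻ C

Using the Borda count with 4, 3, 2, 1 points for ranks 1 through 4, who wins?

B: 3·2 + 8·2 + 9·4 + 8·3 = 82
A: 3·4 + 8·1 + 9·1 + 8·4 = 61
C: 3·3 + 8·3 + 9·3 + 8·1 = 68
D: 3·1 + 8·4 + 9·2 + 8·2 = 69
B has the highest Borda score (82).

B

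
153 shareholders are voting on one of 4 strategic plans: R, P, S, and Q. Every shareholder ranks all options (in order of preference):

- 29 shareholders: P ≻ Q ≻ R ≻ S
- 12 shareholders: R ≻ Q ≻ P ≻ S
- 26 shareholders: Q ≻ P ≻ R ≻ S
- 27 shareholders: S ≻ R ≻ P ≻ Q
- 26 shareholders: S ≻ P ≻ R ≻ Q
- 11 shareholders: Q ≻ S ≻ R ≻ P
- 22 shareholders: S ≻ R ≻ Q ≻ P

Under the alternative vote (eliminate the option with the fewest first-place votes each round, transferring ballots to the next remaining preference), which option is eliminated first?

R

Round 1: R 12, P 29, S 75, Q 37. Eliminate R.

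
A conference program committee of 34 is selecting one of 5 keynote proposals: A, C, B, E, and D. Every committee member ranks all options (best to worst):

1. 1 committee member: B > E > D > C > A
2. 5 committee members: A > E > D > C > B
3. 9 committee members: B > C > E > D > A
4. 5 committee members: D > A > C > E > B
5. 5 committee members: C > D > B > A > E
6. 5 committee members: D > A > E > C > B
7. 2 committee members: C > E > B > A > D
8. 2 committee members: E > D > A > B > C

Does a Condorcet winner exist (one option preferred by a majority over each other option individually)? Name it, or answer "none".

Checking pairwise contests:
D beats A 27–7.
D beats C 18–16.
C beats B 22–12.
A beats E 20–14.
E beats D 19–15.
Every option loses at least one head-to-head, so there is no Condorcet winner.

none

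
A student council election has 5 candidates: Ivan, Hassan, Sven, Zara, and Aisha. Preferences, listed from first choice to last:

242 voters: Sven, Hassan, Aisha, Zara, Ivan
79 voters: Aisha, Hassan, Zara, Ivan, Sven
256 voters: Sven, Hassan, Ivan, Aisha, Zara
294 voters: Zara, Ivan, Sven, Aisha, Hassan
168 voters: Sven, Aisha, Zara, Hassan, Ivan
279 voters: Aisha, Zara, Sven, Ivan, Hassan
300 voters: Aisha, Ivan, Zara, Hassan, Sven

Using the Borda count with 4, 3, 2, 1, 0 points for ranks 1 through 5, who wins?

Aisha

Ivan: 242·0 + 79·1 + 256·2 + 294·3 + 168·0 + 279·1 + 300·3 = 2652
Hassan: 242·3 + 79·3 + 256·3 + 294·0 + 168·1 + 279·0 + 300·1 = 2199
Sven: 242·4 + 79·0 + 256·4 + 294·2 + 168·4 + 279·2 + 300·0 = 3810
Zara: 242·1 + 79·2 + 256·0 + 294·4 + 168·2 + 279·3 + 300·2 = 3349
Aisha: 242·2 + 79·4 + 256·1 + 294·1 + 168·3 + 279·4 + 300·4 = 4170
Aisha has the highest Borda score (4170).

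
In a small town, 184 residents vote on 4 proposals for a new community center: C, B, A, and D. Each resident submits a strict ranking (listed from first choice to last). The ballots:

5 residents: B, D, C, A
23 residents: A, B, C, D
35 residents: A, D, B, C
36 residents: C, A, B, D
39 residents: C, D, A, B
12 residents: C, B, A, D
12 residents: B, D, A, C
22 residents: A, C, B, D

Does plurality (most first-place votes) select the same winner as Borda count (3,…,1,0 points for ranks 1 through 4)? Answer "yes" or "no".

no

Plurality — first-place votes: C 87, B 17, A 80, D 0. Winner: C.
Borda — scores: C 333, B 214, A 375, D 182. Winner: A.
The two methods disagree.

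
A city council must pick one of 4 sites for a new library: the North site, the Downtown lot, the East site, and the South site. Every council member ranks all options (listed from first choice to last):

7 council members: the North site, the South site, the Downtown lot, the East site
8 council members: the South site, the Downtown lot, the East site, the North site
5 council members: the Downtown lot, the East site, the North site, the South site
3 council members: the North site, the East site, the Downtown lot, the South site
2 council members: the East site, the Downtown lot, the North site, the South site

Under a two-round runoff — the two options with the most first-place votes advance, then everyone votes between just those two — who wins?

the North site

Round 1 first-place votes: the North site 10, the Downtown lot 5, the East site 2, the South site 8.
the North site and the South site advance.
Runoff: the North site is preferred to the South site by 17 voters; the South site by 8.
the North site wins the runoff.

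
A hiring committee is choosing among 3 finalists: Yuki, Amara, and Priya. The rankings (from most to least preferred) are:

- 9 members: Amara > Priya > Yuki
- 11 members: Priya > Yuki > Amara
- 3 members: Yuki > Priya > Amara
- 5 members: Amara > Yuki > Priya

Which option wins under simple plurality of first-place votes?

First-place votes: Yuki 3, Amara 14, Priya 11.
Amara has the most first-place votes.

Amara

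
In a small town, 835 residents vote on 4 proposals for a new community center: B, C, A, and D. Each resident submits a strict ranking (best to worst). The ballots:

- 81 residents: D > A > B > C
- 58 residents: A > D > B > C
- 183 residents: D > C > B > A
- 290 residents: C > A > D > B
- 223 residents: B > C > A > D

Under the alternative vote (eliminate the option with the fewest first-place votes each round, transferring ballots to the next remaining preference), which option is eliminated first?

Round 1: B 223, C 290, A 58, D 264. Eliminate A.

A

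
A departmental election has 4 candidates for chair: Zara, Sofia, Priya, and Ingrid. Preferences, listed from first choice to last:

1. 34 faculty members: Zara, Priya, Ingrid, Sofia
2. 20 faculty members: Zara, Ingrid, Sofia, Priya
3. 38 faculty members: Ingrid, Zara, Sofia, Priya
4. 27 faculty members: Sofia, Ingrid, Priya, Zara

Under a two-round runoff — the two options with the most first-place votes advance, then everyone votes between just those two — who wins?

Ingrid

Round 1 first-place votes: Zara 54, Sofia 27, Priya 0, Ingrid 38.
Zara and Ingrid advance.
Runoff: Zara is preferred to Ingrid by 54 voters; Ingrid by 65.
Ingrid wins the runoff.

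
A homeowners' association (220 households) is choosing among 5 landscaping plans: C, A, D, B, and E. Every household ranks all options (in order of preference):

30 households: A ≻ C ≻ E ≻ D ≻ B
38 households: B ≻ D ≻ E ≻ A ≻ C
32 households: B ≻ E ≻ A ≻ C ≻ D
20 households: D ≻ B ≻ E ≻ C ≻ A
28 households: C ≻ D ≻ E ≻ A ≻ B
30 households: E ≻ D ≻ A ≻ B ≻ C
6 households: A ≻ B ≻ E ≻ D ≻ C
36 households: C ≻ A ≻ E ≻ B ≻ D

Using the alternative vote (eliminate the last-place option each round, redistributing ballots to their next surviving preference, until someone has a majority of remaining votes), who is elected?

Round 1: C 64, A 36, D 20, B 70, E 30. Eliminate D.
Round 2: C 64, A 36, B 90, E 30. Eliminate E.
Round 3: C 64, A 66, B 90. Eliminate C.
Round 4: A 130, B 90. A has a majority.

A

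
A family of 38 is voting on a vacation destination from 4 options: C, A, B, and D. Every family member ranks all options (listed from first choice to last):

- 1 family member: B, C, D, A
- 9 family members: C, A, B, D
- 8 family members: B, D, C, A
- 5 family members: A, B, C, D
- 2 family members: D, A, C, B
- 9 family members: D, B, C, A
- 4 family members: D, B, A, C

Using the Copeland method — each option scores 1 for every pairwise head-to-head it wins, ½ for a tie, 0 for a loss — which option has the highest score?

C: beats A; loses to B and D → score 1.
A: loses to C, B, and D → score 0.
B: beats C, A, and D → score 3.
D: beats C and A; loses to B → score 2.
B has the best pairwise record.

B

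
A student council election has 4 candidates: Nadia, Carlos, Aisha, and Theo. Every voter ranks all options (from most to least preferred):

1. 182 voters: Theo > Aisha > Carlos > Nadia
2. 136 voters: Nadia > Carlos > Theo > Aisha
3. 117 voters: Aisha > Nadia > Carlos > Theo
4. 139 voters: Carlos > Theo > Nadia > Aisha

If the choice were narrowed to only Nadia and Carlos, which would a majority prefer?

Carlos

Voters preferring Nadia to Carlos: 253; preferring Carlos to Nadia: 321.
Carlos wins the head-to-head.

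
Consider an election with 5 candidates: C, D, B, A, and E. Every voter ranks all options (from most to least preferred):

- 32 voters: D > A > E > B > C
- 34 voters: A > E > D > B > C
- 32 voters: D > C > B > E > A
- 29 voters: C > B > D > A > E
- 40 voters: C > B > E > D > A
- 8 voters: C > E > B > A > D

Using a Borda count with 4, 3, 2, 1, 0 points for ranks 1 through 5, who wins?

C: 32·0 + 34·0 + 32·3 + 29·4 + 40·4 + 8·4 = 404
D: 32·4 + 34·2 + 32·4 + 29·2 + 40·1 + 8·0 = 422
B: 32·1 + 34·1 + 32·2 + 29·3 + 40·3 + 8·2 = 353
A: 32·3 + 34·4 + 32·0 + 29·1 + 40·0 + 8·1 = 269
E: 32·2 + 34·3 + 32·1 + 29·0 + 40·2 + 8·3 = 302
D has the highest Borda score (422).

D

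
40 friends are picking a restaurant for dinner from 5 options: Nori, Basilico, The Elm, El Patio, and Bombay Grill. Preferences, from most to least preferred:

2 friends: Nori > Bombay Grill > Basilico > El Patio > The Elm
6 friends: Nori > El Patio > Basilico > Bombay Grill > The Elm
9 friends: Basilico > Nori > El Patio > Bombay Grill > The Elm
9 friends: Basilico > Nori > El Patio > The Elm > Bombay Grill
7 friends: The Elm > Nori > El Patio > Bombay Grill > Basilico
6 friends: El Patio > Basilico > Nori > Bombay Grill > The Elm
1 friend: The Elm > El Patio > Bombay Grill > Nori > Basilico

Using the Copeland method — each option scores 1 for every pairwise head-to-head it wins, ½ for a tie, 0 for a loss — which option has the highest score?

Nori: beats The Elm, El Patio, and Bombay Grill; loses to Basilico → score 3.
Basilico: beats Nori, The Elm, and Bombay Grill; ties El Patio → score 3.5.
The Elm: loses to Nori, Basilico, El Patio, and Bombay Grill → score 0.
El Patio: beats The Elm and Bombay Grill; ties Basilico; loses to Nori → score 2.5.
Bombay Grill: beats The Elm; loses to Nori, Basilico, and El Patio → score 1.
Basilico has the best pairwise record.

Basilico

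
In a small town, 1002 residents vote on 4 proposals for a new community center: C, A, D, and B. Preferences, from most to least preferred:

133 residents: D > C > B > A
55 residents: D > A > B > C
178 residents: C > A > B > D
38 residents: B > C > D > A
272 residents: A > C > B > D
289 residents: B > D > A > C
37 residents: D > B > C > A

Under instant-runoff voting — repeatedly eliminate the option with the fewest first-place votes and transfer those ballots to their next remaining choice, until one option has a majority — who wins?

A

Round 1: C 178, A 272, D 225, B 327. Eliminate C.
Round 2: A 450, D 225, B 327. Eliminate D.
Round 3: A 505, B 497. A has a majority.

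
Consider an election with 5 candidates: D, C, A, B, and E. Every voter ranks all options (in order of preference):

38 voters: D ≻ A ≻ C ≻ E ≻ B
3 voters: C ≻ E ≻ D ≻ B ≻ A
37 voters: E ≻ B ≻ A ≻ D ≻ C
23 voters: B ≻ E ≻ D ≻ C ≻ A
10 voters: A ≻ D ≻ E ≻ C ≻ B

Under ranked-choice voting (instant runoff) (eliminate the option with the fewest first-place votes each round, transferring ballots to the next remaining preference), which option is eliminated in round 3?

Round 1: D 38, C 3, A 10, B 23, E 37. Eliminate C.
Round 2: D 38, A 10, B 23, E 40. Eliminate A.
Round 3: D 48, B 23, E 40. Eliminate B.

B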